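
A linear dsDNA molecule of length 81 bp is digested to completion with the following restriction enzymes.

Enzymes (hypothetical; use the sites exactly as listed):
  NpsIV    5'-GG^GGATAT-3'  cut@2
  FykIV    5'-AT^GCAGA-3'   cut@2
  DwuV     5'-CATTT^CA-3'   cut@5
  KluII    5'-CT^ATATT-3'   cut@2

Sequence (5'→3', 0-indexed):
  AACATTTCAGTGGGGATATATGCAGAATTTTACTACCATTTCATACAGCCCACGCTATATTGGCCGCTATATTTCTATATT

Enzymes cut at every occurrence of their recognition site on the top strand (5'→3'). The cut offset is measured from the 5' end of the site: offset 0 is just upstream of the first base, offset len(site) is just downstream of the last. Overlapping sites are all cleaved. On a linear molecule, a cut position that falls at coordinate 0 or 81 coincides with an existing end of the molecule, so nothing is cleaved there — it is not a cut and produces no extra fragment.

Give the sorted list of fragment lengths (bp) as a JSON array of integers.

[5,6,7,8,8,12,15,20]

Site scan:
  NpsIV (GGGGATAT, off=2): starts [11] → cuts [13]
  FykIV (ATGCAGA, off=2): starts [19] → cuts [21]
  DwuV (CATTTCA, off=5): starts [2, 36] → cuts [7, 41]
  KluII (CTATATT, off=2): starts [54, 66, 74] → cuts [56, 68, 76]

Pooled cuts: [7, 13, 21, 41, 56, 68, 76]

Fragment lengths:
  [0,7): 7 bp
  [7,13): 6 bp
  [13,21): 8 bp
  [21,41): 20 bp
  [41,56): 15 bp
  [56,68): 12 bp
  [68,76): 8 bp
  [76,81): 5 bp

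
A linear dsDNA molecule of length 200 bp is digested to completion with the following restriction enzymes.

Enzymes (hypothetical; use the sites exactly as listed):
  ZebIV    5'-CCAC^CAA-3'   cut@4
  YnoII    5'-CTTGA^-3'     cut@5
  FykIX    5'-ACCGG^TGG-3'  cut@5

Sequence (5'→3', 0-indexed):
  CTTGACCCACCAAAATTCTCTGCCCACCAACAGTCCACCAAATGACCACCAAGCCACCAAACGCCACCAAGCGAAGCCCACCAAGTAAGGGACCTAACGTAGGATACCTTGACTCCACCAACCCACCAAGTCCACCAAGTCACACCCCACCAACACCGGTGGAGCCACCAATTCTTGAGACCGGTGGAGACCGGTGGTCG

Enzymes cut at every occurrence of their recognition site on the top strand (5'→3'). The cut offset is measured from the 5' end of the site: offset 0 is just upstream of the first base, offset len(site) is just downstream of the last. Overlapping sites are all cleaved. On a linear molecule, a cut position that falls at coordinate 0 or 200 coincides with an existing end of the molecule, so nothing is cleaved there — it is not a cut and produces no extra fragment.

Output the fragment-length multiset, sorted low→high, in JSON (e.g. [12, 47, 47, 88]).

Scan for sites:
  ZebIV (CCACCAA, off=4): starts [6, 23, 34, 45, 53, 63, 77, 114, 122, 131, 146, 164] → cuts [10, 27, 38, 49, 57, 67, 81, 118, 126, 135, 150, 168]
  YnoII (CTTGA, off=5): starts [0, 107, 173] → cuts [5, 112, 178]
  FykIX (ACCGGTGG, off=5): starts [154, 179, 189] → cuts [159, 184, 194]

Pooled cuts: [5, 10, 27, 38, 49, 57, 67, 81, 112, 118, 126, 135, 150, 159, 168, 178, 184, 194]

Fragments:
  [0,5): 5 bp
  [5,10): 5 bp
  [10,27): 17 bp
  [27,38): 11 bp
  [38,49): 11 bp
  [49,57): 8 bp
  [57,67): 10 bp
  [67,81): 14 bp
  [81,112): 31 bp
  [112,118): 6 bp
  [118,126): 8 bp
  [126,135): 9 bp
  [135,150): 15 bp
  [150,159): 9 bp
  [159,168): 9 bp
  [168,178): 10 bp
  [178,184): 6 bp
  [184,194): 10 bp
  [194,200): 6 bp

[5,5,6,6,6,8,8,9,9,9,10,10,10,11,11,14,15,17,31]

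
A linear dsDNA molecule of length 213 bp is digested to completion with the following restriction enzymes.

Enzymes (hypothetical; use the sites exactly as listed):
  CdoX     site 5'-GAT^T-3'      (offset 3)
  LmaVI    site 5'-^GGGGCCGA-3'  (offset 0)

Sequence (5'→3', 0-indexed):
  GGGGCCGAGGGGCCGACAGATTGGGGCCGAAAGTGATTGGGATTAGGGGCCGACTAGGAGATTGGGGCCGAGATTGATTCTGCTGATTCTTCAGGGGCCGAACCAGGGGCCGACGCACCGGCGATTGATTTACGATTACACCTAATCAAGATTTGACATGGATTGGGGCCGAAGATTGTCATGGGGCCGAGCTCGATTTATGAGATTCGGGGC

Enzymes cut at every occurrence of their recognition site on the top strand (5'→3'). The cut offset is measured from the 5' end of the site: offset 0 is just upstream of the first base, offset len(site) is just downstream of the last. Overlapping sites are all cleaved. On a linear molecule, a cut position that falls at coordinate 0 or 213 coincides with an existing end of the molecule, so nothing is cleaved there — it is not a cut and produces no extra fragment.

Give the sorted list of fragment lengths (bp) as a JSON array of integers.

Per-enzyme occurrences:
  CdoX GATT/3: at [18, 34, 40, 59, 71, 75, 84, 122, 126, 133, 149, 160, 173, 194, 203] ⇒ [21, 37, 43, 62, 74, 78, 87, 125, 129, 136, 152, 163, 176, 197, 206]
  LmaVI GGGGCCGA/0: at [0, 8, 22, 45, 63, 93, 105, 164, 182] ⇒ [8, 22, 45, 63, 93, 105, 164, 182] (position 0 is a terminus of the linear molecule — no cut)

Pooled cuts: [8, 21, 22, 37, 43, 45, 62, 63, 74, 78, 87, 93, 105, 125, 129, 136, 152, 163, 164, 176, 182, 197, 206]

Fragment lengths:
  [0,8): 8 bp
  [8,21): 13 bp
  [21,22): 1 bp
  [22,37): 15 bp
  [37,43): 6 bp
  [43,45): 2 bp
  [45,62): 17 bp
  [62,63): 1 bp
  [63,74): 11 bp
  [74,78): 4 bp
  [78,87): 9 bp
  [87,93): 6 bp
  [93,105): 12 bp
  [105,125): 20 bp
  [125,129): 4 bp
  [129,136): 7 bp
  [136,152): 16 bp
  [152,163): 11 bp
  [163,164): 1 bp
  [164,176): 12 bp
  [176,182): 6 bp
  [182,197): 15 bp
  [197,206): 9 bp
  [206,213): 7 bp

[1,1,1,2,4,4,6,6,6,7,7,8,9,9,11,11,12,12,13,15,15,16,17,20]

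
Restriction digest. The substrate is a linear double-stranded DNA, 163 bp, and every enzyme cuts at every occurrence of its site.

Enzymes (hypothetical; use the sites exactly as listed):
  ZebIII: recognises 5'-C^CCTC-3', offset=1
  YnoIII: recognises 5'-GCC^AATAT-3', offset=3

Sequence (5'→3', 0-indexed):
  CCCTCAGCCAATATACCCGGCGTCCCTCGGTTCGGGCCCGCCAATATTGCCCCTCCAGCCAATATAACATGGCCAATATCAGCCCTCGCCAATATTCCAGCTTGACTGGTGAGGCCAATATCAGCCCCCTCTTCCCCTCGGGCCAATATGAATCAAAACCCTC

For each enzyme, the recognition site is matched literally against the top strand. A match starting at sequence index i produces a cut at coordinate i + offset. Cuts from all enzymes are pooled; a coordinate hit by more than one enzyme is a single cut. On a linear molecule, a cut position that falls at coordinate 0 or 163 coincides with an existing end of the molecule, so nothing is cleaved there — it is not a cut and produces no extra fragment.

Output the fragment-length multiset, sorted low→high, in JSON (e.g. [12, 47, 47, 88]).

[1,4,7,8,8,9,9,9,9,11,14,15,15,18,26]

Scan for sites:
  ZebIII (CCCTC, off=1): starts [0, 23, 50, 82, 126, 134, 158] → cuts [1, 24, 51, 83, 127, 135, 159]
  YnoIII (GCCAATAT, off=3): starts [6, 39, 57, 71, 87, 113, 141] → cuts [9, 42, 60, 74, 90, 116, 144]

Pooled cuts: [1, 9, 24, 42, 51, 60, 74, 83, 90, 116, 127, 135, 144, 159]

Fragment lengths:
  [0,1): 1 bp
  [1,9): 8 bp
  [9,24): 15 bp
  [24,42): 18 bp
  [42,51): 9 bp
  [51,60): 9 bp
  [60,74): 14 bp
  [74,83): 9 bp
  [83,90): 7 bp
  [90,116): 26 bp
  [116,127): 11 bp
  [127,135): 8 bp
  [135,144): 9 bp
  [144,159): 15 bp
  [159,163): 4 bp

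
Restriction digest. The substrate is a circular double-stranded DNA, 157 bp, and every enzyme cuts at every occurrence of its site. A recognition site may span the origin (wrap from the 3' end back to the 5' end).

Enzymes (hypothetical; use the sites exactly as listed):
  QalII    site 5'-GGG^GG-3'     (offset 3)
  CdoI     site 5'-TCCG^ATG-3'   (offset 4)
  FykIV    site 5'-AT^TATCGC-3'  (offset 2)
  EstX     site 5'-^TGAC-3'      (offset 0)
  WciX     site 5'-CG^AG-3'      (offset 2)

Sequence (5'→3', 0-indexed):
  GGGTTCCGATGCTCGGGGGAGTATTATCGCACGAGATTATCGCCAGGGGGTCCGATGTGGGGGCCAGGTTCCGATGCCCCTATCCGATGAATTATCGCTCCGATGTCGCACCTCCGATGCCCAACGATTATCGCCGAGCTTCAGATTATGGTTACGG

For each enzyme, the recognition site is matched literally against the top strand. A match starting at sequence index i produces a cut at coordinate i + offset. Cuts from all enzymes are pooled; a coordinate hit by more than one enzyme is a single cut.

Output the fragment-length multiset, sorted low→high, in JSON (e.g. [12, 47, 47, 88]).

[4,6,6,7,7,7,8,9,9,10,11,12,12,13,14,22]

Site scan:
  QalII (GGGGG, off=3): starts [14, 45, 58, 155] → cuts [1, 17, 48, 61]
  CdoI (TCCGATG, off=4): starts [4, 50, 69, 82, 98, 112] → cuts [8, 54, 73, 86, 102, 116]
  FykIV (ATTATCGC, off=2): starts [22, 35, 90, 126] → cuts [24, 37, 92, 128]
  EstX (TGAC, off=0): no sites
  WciX (CGAG, off=2): starts [31, 134] → cuts [33, 136]

All cut coordinates (distinct, sorted): [1, 8, 17, 24, 33, 37, 48, 54, 61, 73, 86, 92, 102, 116, 128, 136]

Fragment lengths:
  1→8: 7 bp
  8→17: 9 bp
  17→24: 7 bp
  24→33: 9 bp
  33→37: 4 bp
  37→48: 11 bp
  48→54: 6 bp
  54→61: 7 bp
  61→73: 12 bp
  73→86: 13 bp
  86→92: 6 bp
  92→102: 10 bp
  102→116: 14 bp
  116→128: 12 bp
  128→136: 8 bp
  136→1 (wrap): 157-136+1 = 22 bp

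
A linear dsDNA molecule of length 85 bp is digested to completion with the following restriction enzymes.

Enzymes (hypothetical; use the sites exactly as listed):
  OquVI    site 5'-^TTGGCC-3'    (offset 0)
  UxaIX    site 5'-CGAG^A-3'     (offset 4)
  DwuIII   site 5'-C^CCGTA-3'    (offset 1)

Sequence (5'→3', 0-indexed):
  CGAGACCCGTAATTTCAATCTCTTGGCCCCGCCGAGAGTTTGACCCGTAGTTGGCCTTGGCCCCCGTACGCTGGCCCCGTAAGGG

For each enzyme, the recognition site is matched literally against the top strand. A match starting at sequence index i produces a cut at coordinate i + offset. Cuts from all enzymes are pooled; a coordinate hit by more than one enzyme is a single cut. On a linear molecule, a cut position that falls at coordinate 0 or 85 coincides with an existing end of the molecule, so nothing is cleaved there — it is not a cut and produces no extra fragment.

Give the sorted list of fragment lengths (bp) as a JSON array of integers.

Site scan:
  OquVI TTGGCC/0: at [22, 50, 56] ⇒ [22, 50, 56]
  UxaIX CGAGA/4: at [0, 32] ⇒ [4, 36]
  DwuIII CCCGTA/1: at [5, 43, 62, 75] ⇒ [6, 44, 63, 76]

All cut coordinates (distinct, sorted): [4, 6, 22, 36, 44, 50, 56, 63, 76]

Fragment lengths:
  [0,4): 4 bp
  [4,6): 2 bp
  [6,22): 16 bp
  [22,36): 14 bp
  [36,44): 8 bp
  [44,50): 6 bp
  [50,56): 6 bp
  [56,63): 7 bp
  [63,76): 13 bp
  [76,85): 9 bp

[2,4,6,6,7,8,9,13,14,16]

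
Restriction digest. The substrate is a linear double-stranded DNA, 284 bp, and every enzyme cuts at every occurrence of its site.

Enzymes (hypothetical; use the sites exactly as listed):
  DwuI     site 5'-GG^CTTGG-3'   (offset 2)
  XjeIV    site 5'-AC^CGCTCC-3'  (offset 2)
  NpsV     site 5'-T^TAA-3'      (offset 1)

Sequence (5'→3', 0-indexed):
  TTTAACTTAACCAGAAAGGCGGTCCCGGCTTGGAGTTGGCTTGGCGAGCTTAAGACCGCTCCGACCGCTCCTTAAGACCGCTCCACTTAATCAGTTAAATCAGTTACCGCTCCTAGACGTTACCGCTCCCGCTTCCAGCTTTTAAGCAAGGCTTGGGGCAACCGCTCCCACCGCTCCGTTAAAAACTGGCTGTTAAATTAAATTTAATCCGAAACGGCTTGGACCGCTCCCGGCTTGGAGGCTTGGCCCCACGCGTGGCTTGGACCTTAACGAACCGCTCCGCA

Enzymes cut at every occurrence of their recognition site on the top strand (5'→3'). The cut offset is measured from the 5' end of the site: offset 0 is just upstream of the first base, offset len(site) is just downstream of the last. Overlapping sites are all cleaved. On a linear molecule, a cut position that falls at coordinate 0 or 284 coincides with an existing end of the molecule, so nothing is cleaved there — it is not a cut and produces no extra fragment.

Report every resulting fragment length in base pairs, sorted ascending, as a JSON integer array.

[2,5,5,6,6,6,7,7,8,8,8,8,9,9,9,9,9,9,9,11,11,11,12,13,14,16,17,19,21]

Per-enzyme occurrences:
  DwuI (GGCTTGG, off=2): starts [26, 37, 149, 215, 231, 239, 256] → cuts [28, 39, 151, 217, 233, 241, 258]
  XjeIV (ACCGCTCC, off=2): starts [54, 63, 76, 105, 121, 160, 169, 222, 273] → cuts [56, 65, 78, 107, 123, 162, 171, 224, 275]
  NpsV (TTAA, off=1): starts [1, 6, 49, 71, 86, 94, 141, 178, 192, 197, 203, 266] → cuts [2, 7, 50, 72, 87, 95, 142, 179, 193, 198, 204, 267]

All cut coordinates (distinct, sorted): [2, 7, 28, 39, 50, 56, 65, 72, 78, 87, 95, 107, 123, 142, 151, 162, 171, 179, 193, 198, 204, 217, 224, 233, 241, 258, 267, 275]

Fragment lengths:
  [0,2): 2 bp
  [2,7): 5 bp
  [7,28): 21 bp
  [28,39): 11 bp
  [39,50): 11 bp
  [50,56): 6 bp
  [56,65): 9 bp
  [65,72): 7 bp
  [72,78): 6 bp
  [78,87): 9 bp
  [87,95): 8 bp
  [95,107): 12 bp
  [107,123): 16 bp
  [123,142): 19 bp
  [142,151): 9 bp
  [151,162): 11 bp
  [162,171): 9 bp
  [171,179): 8 bp
  [179,193): 14 bp
  [193,198): 5 bp
  [198,204): 6 bp
  [204,217): 13 bp
  [217,224): 7 bp
  [224,233): 9 bp
  [233,241): 8 bp
  [241,258): 17 bp
  [258,267): 9 bp
  [267,275): 8 bp
  [275,284): 9 bp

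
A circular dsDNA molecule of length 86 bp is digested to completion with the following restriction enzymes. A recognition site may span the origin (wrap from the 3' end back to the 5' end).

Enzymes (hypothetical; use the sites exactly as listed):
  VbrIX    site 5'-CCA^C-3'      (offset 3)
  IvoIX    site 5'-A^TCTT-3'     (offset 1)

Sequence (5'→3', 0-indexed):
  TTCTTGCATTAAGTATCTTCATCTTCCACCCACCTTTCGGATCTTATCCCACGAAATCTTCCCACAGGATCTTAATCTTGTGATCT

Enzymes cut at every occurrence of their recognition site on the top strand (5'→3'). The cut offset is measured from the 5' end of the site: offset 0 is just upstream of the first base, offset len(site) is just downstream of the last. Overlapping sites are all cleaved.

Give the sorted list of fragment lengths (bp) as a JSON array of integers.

[4,5,5,6,6,7,8,8,9,10,18]

Scan for sites:
  VbrIX CCAC/3: at [25, 29, 48, 61] ⇒ [28, 32, 51, 64]
  IvoIX ATCTT/1: at [14, 20, 40, 55, 68, 74, 82] ⇒ [15, 21, 41, 56, 69, 75, 83]

All cut coordinates (distinct, sorted): [15, 21, 28, 32, 41, 51, 56, 64, 69, 75, 83]

Fragment lengths:
  15→21: 6 bp
  21→28: 7 bp
  28→32: 4 bp
  32→41: 9 bp
  41→51: 10 bp
  51→56: 5 bp
  56→64: 8 bp
  64→69: 5 bp
  69→75: 6 bp
  75→83: 8 bp
  83→15 (wrap): 86-83+15 = 18 bp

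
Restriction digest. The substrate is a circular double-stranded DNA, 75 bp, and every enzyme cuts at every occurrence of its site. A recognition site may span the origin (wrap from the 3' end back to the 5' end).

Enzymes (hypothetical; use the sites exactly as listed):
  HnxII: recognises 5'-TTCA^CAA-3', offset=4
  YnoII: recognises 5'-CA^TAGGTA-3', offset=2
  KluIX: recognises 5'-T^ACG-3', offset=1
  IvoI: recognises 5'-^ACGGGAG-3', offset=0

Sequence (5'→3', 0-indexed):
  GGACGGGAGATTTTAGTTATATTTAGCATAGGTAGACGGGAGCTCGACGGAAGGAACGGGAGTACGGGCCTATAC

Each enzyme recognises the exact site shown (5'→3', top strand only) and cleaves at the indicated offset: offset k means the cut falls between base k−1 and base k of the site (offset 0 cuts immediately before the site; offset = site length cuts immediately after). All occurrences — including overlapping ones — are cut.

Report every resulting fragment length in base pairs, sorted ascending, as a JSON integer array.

[4,7,8,10,20,26]

Scan for sites:
  HnxII (TTCACAA, off=4): no sites
  YnoII (CATAGGTA, off=2): starts [26] → cuts [28]
  KluIX (TACG, off=1): starts [62, 72] → cuts [63, 73]
  IvoI (ACGGGAG, off=0): starts [2, 35, 55] → cuts [2, 35, 55]

All cut coordinates (distinct, sorted): [2, 28, 35, 55, 63, 73]

Fragment lengths:
  2→28: 26 bp
  28→35: 7 bp
  35→55: 20 bp
  55→63: 8 bp
  63→73: 10 bp
  73→2 (wrap): 75-73+2 = 4 bp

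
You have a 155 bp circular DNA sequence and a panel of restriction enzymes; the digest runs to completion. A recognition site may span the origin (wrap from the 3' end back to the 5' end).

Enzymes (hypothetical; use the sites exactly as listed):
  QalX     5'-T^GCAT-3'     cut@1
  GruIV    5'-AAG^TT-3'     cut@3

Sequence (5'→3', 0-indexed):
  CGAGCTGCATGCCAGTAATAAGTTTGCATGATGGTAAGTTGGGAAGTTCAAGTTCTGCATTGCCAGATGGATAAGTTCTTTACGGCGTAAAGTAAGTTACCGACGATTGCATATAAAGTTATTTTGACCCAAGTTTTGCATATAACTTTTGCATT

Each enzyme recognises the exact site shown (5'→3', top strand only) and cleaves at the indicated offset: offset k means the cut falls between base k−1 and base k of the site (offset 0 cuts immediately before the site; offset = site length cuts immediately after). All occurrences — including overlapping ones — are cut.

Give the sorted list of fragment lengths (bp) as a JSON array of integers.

Scan for sites:
  QalX (TGCAT, off=1): starts [5, 24, 55, 107, 136, 149] → cuts [6, 25, 56, 108, 137, 150]
  GruIV (AAGTT, off=3): starts [19, 35, 43, 49, 72, 93, 115, 130] → cuts [22, 38, 46, 52, 75, 96, 118, 133]

Pooled cuts: [6, 22, 25, 38, 46, 52, 56, 75, 96, 108, 118, 133, 137, 150]

Fragment lengths:
  6→22: 16 bp
  22→25: 3 bp
  25→38: 13 bp
  38→46: 8 bp
  46→52: 6 bp
  52→56: 4 bp
  56→75: 19 bp
  75→96: 21 bp
  96→108: 12 bp
  108→118: 10 bp
  118→133: 15 bp
  133→137: 4 bp
  137→150: 13 bp
  150→6 (wrap): 155-150+6 = 11 bp

[3,4,4,6,8,10,11,12,13,13,15,16,19,21]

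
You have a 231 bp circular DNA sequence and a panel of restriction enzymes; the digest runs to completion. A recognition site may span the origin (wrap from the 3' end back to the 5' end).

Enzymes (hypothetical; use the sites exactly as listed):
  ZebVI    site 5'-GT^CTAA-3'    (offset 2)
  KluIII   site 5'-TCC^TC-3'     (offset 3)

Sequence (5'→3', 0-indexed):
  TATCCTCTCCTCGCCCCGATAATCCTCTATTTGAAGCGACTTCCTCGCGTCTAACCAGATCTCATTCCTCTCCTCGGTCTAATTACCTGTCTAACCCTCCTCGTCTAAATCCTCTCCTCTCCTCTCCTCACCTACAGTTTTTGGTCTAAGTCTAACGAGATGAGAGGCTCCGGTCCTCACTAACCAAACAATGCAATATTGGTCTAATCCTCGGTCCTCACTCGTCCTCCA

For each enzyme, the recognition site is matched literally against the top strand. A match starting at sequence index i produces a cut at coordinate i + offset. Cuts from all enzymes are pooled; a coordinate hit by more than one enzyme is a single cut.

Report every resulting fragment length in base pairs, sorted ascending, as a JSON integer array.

[4,5,5,5,5,5,5,6,6,7,7,8,9,10,10,12,15,18,18,19,25,27]

Site scan:
  ZebVI (GTCTAA, off=2): starts [48, 76, 88, 102, 143, 149, 201] → cuts [50, 78, 90, 104, 145, 151, 203]
  KluIII (TCCTC, off=3): starts [2, 7, 22, 41, 65, 70, 97, 109, 114, 119, 124, 173, 207, 214, 224] → cuts [5, 10, 25, 44, 68, 73, 100, 112, 117, 122, 127, 176, 210, 217, 227]

All cut coordinates (distinct, sorted): [5, 10, 25, 44, 50, 68, 73, 78, 90, 100, 104, 112, 117, 122, 127, 145, 151, 176, 203, 210, 217, 227]

Fragments:
  5→10: 5 bp
  10→25: 15 bp
  25→44: 19 bp
  44→50: 6 bp
  50→68: 18 bp
  68→73: 5 bp
  73→78: 5 bp
  78→90: 12 bp
  90→100: 10 bp
  100→104: 4 bp
  104→112: 8 bp
  112→117: 5 bp
  117→122: 5 bp
  122→127: 5 bp
  127→145: 18 bp
  145→151: 6 bp
  151→176: 25 bp
  176→203: 27 bp
  203→210: 7 bp
  210→217: 7 bp
  217→227: 10 bp
  227→5 (wrap): 231-227+5 = 9 bp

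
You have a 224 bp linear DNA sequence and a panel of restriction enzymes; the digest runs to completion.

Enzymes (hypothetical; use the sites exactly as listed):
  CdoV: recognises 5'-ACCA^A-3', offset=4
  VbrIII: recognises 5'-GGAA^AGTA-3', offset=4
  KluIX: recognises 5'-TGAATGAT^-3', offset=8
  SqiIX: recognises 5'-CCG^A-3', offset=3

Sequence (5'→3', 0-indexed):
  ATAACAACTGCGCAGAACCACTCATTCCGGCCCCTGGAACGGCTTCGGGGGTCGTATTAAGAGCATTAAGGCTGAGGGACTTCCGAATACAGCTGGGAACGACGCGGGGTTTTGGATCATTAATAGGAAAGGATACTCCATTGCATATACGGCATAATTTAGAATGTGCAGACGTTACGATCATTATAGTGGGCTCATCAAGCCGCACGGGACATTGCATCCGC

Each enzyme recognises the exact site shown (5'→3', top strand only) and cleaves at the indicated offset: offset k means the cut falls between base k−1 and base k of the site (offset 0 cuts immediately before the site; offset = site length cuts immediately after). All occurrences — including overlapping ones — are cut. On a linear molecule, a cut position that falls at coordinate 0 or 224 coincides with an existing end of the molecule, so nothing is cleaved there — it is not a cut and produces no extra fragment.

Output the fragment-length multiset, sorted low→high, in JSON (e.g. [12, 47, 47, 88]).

Site scan:
  CdoV (ACCAA, off=4): no sites
  VbrIII (GGAAAGTA, off=4): no sites
  KluIX (TGAATGAT, off=8): no sites
  SqiIX (CCGA, off=3): starts [82] → cuts [85]

All cut coordinates (distinct, sorted): [85]

Fragment lengths:
  [0,85): 85 bp
  [85,224): 139 bp

[85,139]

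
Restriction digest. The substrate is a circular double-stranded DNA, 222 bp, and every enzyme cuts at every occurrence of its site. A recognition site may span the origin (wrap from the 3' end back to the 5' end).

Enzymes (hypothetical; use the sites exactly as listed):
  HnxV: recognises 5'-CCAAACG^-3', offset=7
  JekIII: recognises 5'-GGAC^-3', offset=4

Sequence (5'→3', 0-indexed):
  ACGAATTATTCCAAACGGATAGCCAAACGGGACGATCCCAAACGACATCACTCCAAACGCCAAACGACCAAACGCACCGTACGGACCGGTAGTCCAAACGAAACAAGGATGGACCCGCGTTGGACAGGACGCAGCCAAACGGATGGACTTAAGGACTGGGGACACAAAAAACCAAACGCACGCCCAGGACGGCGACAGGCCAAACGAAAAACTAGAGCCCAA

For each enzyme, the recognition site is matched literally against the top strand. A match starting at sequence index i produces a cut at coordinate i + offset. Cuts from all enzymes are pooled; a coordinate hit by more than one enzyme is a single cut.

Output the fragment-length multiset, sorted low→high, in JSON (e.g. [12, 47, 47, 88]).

Site scan:
  HnxV (CCAAACG, off=7): starts [10, 22, 37, 52, 59, 67, 93, 134, 171, 199, 218] → cuts [3, 17, 29, 44, 59, 66, 74, 100, 141, 178, 206]
  JekIII (GGAC, off=4): starts [29, 82, 110, 121, 126, 144, 152, 159, 186] → cuts [33, 86, 114, 125, 130, 148, 156, 163, 190]

Pooled cuts: [3, 17, 29, 33, 44, 59, 66, 74, 86, 100, 114, 125, 130, 141, 148, 156, 163, 178, 190, 206]

Fragments:
  3→17: 14 bp
  17→29: 12 bp
  29→33: 4 bp
  33→44: 11 bp
  44→59: 15 bp
  59→66: 7 bp
  66→74: 8 bp
  74→86: 12 bp
  86→100: 14 bp
  100→114: 14 bp
  114→125: 11 bp
  125→130: 5 bp
  130→141: 11 bp
  141→148: 7 bp
  148→156: 8 bp
  156→163: 7 bp
  163→178: 15 bp
  178→190: 12 bp
  190→206: 16 bp
  206→3 (wrap): 222-206+3 = 19 bp

[4,5,7,7,7,8,8,11,11,11,12,12,12,14,14,14,15,15,16,19]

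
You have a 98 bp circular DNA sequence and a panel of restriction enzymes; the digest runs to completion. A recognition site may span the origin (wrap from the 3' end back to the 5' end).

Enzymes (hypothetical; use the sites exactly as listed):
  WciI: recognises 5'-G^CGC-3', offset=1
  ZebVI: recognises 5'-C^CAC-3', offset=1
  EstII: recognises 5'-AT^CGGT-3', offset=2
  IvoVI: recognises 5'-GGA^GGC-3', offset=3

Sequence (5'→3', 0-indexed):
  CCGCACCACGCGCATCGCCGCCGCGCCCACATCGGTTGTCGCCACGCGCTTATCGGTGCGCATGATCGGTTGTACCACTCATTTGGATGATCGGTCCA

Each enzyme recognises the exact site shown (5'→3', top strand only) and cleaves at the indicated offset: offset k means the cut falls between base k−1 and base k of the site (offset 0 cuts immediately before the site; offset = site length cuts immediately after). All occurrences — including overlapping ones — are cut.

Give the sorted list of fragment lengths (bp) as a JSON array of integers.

Scan for sites:
  WciI (GCGC, off=1): starts [9, 22, 45, 57] → cuts [10, 23, 46, 58]
  ZebVI (CCAC, off=1): starts [5, 26, 41, 74, 95] → cuts [6, 27, 42, 75, 96]
  EstII (ATCGGT, off=2): starts [30, 51, 64, 89] → cuts [32, 53, 66, 91]
  IvoVI (GGAGGC, off=3): no sites

Pooled cuts: [6, 10, 23, 27, 32, 42, 46, 53, 58, 66, 75, 91, 96]

Fragments:
  6→10: 4 bp
  10→23: 13 bp
  23→27: 4 bp
  27→32: 5 bp
  32→42: 10 bp
  42→46: 4 bp
  46→53: 7 bp
  53→58: 5 bp
  58→66: 8 bp
  66→75: 9 bp
  75→91: 16 bp
  91→96: 5 bp
  96→6 (wrap): 98-96+6 = 8 bp

[4,4,4,5,5,5,7,8,8,9,10,13,16]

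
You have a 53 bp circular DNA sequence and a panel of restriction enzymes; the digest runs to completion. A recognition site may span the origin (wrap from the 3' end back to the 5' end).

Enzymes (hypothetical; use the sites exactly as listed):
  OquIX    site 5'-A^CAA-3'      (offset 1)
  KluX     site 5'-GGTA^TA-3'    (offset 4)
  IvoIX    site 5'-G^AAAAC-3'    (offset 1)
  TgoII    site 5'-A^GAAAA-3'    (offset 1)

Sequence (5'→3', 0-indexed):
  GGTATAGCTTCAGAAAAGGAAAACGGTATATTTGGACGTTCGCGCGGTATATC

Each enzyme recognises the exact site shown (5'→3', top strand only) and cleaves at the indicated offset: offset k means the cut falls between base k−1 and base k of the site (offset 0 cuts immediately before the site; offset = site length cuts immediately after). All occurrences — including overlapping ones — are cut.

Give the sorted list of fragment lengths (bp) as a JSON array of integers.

Scan for sites:
  OquIX (ACAA, off=1): no sites
  KluX GGTATA/4: at [0, 24, 45] ⇒ [4, 28, 49]
  IvoIX GAAAAC/1: at [18] ⇒ [19]
  TgoII AGAAAA/1: at [11] ⇒ [12]

All cut coordinates (distinct, sorted): [4, 12, 19, 28, 49]

Fragments:
  4→12: 8 bp
  12→19: 7 bp
  19→28: 9 bp
  28→49: 21 bp
  49→4 (wrap): 53-49+4 = 8 bp

[7,8,8,9,21]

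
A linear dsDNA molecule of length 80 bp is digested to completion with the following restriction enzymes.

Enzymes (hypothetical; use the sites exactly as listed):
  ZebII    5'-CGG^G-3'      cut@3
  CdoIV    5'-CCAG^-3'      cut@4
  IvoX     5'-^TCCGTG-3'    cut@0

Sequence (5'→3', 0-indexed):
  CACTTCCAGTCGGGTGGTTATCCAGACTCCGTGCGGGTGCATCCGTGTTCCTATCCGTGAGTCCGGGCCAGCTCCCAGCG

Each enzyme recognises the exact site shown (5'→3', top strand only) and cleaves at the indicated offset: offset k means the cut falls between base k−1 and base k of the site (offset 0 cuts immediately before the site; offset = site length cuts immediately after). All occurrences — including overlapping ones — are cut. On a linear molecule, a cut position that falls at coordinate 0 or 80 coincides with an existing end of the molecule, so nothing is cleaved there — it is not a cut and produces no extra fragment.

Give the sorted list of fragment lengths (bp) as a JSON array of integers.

Per-enzyme occurrences:
  ZebII CGGG/3: at [10, 33, 63] ⇒ [13, 36, 66]
  CdoIV CCAG/4: at [5, 21, 67, 74] ⇒ [9, 25, 71, 78]
  IvoX TCCGTG/0: at [27, 41, 53] ⇒ [27, 41, 53]

All cut coordinates (distinct, sorted): [9, 13, 25, 27, 36, 41, 53, 66, 71, 78]

Fragments:
  [0,9): 9 bp
  [9,13): 4 bp
  [13,25): 12 bp
  [25,27): 2 bp
  [27,36): 9 bp
  [36,41): 5 bp
  [41,53): 12 bp
  [53,66): 13 bp
  [66,71): 5 bp
  [71,78): 7 bp
  [78,80): 2 bp

[2,2,4,5,5,7,9,9,12,12,13]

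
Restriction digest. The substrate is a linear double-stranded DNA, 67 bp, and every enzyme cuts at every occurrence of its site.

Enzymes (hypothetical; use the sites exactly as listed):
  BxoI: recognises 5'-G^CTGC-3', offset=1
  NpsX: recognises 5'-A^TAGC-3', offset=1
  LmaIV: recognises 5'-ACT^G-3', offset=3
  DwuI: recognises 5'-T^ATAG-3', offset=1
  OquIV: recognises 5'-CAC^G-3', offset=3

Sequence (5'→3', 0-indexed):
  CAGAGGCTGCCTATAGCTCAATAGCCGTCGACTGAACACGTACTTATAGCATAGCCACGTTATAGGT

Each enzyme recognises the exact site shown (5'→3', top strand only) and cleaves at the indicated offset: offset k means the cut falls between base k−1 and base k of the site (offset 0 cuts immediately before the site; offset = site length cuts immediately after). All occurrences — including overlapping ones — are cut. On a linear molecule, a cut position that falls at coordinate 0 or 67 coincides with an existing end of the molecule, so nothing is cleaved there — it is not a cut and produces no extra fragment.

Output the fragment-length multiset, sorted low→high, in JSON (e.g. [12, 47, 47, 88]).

Per-enzyme occurrences:
  BxoI (GCTGC, off=1): starts [5] → cuts [6]
  NpsX (ATAGC, off=1): starts [12, 20, 45, 50] → cuts [13, 21, 46, 51]
  LmaIV (ACTG, off=3): starts [30] → cuts [33]
  DwuI (TATAG, off=1): starts [11, 44, 60] → cuts [12, 45, 61]
  OquIV (CACG, off=3): starts [36, 55] → cuts [39, 58]

Pooled cuts: [6, 12, 13, 21, 33, 39, 45, 46, 51, 58, 61]

Fragment lengths:
  [0,6): 6 bp
  [6,12): 6 bp
  [12,13): 1 bp
  [13,21): 8 bp
  [21,33): 12 bp
  [33,39): 6 bp
  [39,45): 6 bp
  [45,46): 1 bp
  [46,51): 5 bp
  [51,58): 7 bp
  [58,61): 3 bp
  [61,67): 6 bp

[1,1,3,5,6,6,6,6,6,7,8,12]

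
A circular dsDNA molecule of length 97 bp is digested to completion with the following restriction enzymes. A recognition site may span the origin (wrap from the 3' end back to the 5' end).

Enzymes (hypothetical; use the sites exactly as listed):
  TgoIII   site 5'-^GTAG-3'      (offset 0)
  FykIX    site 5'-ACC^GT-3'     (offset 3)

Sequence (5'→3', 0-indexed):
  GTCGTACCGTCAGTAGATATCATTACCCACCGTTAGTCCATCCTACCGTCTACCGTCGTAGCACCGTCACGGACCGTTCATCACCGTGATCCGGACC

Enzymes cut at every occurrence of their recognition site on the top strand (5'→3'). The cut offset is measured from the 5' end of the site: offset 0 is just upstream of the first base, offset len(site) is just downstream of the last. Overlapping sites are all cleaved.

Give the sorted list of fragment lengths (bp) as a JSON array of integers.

Scan for sites:
  TgoIII (GTAG, off=0): starts [12, 57] → cuts [12, 57]
  FykIX (ACCGT, off=3): starts [5, 28, 44, 51, 62, 72, 82, 94] → cuts [0, 8, 31, 47, 54, 65, 75, 85]

Pooled cuts: [0, 8, 12, 31, 47, 54, 57, 65, 75, 85]

Fragments:
  0→8: 8 bp
  8→12: 4 bp
  12→31: 19 bp
  31→47: 16 bp
  47→54: 7 bp
  54→57: 3 bp
  57→65: 8 bp
  65→75: 10 bp
  75→85: 10 bp
  85→0 (wrap): 97-85+0 = 12 bp

[3,4,7,8,8,10,10,12,16,19]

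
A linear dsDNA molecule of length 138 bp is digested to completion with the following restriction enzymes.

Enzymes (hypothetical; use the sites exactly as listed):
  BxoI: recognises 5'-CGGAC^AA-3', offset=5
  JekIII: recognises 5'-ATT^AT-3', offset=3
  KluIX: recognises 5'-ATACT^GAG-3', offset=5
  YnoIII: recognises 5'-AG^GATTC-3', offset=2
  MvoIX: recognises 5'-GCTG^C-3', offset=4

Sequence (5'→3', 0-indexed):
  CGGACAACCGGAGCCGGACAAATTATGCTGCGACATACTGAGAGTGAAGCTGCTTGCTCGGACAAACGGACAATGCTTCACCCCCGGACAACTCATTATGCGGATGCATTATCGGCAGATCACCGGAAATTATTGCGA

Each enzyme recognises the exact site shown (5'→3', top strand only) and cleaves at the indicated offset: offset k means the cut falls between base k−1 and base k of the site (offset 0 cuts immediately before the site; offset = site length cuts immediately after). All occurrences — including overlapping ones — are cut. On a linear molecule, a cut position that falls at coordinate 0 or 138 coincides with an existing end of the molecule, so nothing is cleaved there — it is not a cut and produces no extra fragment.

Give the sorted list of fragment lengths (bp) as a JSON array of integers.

[5,5,6,7,8,8,9,11,13,13,14,18,21]

Scan for sites:
  BxoI (CGGACAA, off=5): starts [0, 14, 58, 66, 84] → cuts [5, 19, 63, 71, 89]
  JekIII (ATTAT, off=3): starts [21, 94, 107, 128] → cuts [24, 97, 110, 131]
  KluIX (ATACTGAG, off=5): starts [34] → cuts [39]
  YnoIII (AGGATTC, off=2): no sites
  MvoIX (GCTGC, off=4): starts [26, 48] → cuts [30, 52]

All cut coordinates (distinct, sorted): [5, 19, 24, 30, 39, 52, 63, 71, 89, 97, 110, 131]

Fragment lengths:
  [0,5): 5 bp
  [5,19): 14 bp
  [19,24): 5 bp
  [24,30): 6 bp
  [30,39): 9 bp
  [39,52): 13 bp
  [52,63): 11 bp
  [63,71): 8 bp
  [71,89): 18 bp
  [89,97): 8 bp
  [97,110): 13 bp
  [110,131): 21 bp
  [131,138): 7 bp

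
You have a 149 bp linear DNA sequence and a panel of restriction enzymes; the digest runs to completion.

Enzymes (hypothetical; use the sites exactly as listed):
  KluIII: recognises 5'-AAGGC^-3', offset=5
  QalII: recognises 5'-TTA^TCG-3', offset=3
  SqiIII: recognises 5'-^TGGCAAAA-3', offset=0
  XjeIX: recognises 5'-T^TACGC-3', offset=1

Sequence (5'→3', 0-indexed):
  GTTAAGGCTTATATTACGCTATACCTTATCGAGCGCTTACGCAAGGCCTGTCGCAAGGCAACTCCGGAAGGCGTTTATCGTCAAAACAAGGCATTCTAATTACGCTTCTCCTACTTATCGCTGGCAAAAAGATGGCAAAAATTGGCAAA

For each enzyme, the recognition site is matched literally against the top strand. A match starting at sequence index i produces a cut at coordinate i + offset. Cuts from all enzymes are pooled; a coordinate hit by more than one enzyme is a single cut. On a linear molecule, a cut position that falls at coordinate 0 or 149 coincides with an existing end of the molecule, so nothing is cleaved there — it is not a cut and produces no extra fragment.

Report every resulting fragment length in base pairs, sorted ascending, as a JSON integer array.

Site scan:
  KluIII AAGGC/5: at [3, 42, 54, 67, 87] ⇒ [8, 47, 59, 72, 92]
  QalII TTATCG/3: at [25, 74, 114] ⇒ [28, 77, 117]
  SqiIII TGGCAAAA/0: at [121, 132] ⇒ [121, 132]
  XjeIX TTACGC/1: at [13, 36, 99] ⇒ [14, 37, 100]

Pooled cuts: [8, 14, 28, 37, 47, 59, 72, 77, 92, 100, 117, 121, 132]

Fragment lengths:
  [0,8): 8 bp
  [8,14): 6 bp
  [14,28): 14 bp
  [28,37): 9 bp
  [37,47): 10 bp
  [47,59): 12 bp
  [59,72): 13 bp
  [72,77): 5 bp
  [77,92): 15 bp
  [92,100): 8 bp
  [100,117): 17 bp
  [117,121): 4 bp
  [121,132): 11 bp
  [132,149): 17 bp

[4,5,6,8,8,9,10,11,12,13,14,15,17,17]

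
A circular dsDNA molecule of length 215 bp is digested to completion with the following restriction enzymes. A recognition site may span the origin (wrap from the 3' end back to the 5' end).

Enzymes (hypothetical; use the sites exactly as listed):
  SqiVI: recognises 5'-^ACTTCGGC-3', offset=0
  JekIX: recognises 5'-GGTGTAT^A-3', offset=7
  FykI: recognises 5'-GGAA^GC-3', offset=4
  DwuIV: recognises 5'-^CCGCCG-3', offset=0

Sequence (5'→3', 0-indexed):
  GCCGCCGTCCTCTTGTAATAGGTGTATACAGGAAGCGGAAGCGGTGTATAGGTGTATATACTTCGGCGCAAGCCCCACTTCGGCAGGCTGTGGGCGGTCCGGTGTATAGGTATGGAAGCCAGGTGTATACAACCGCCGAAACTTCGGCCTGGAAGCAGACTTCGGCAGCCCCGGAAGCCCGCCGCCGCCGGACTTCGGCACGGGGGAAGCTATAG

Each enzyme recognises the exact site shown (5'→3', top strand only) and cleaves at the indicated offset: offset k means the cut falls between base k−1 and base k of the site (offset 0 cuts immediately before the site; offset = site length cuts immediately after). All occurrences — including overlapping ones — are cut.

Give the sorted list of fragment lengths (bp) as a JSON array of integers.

[2,2,3,3,4,4,6,7,7,8,8,8,9,10,11,14,17,17,18,26,31]

Per-enzyme occurrences:
  SqiVI ACTTCGGC/0: at [59, 76, 140, 158, 191] ⇒ [59, 76, 140, 158, 191]
  JekIX GGTGTATA/7: at [20, 42, 50, 100, 121] ⇒ [27, 49, 57, 107, 128]
  FykI GGAAGC/4: at [30, 36, 113, 150, 172, 204] ⇒ [34, 40, 117, 154, 176, 208]
  DwuIV CCGCCG/0: at [1, 132, 178, 181, 184] ⇒ [1, 132, 178, 181, 184]

All cut coordinates (distinct, sorted): [1, 27, 34, 40, 49, 57, 59, 76, 107, 117, 128, 132, 140, 154, 158, 176, 178, 181, 184, 191, 208]

Fragment lengths:
  1→27: 26 bp
  27→34: 7 bp
  34→40: 6 bp
  40→49: 9 bp
  49→57: 8 bp
  57→59: 2 bp
  59→76: 17 bp
  76→107: 31 bp
  107→117: 10 bp
  117→128: 11 bp
  128→132: 4 bp
  132→140: 8 bp
  140→154: 14 bp
  154→158: 4 bp
  158→176: 18 bp
  176→178: 2 bp
  178→181: 3 bp
  181→184: 3 bp
  184→191: 7 bp
  191→208: 17 bp
  208→1 (wrap): 215-208+1 = 8 bp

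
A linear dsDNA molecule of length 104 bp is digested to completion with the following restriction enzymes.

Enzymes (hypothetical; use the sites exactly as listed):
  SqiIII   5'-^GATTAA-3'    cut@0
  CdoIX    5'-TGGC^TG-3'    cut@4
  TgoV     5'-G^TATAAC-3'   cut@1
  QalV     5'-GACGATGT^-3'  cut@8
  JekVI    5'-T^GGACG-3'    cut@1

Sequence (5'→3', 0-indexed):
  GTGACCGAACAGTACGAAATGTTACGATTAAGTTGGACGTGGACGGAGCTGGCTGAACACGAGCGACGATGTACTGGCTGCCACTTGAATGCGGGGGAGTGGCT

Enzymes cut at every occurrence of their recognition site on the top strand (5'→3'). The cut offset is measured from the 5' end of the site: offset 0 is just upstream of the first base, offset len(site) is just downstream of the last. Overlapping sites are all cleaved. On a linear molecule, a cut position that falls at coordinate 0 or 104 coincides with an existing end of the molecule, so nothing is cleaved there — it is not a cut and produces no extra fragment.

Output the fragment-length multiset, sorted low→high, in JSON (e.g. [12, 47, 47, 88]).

Scan for sites:
  SqiIII (GATTAA, off=0): starts [25] → cuts [25]
  CdoIX (TGGCTG, off=4): starts [49, 74] → cuts [53, 78]
  TgoV (GTATAAC, off=1): no sites
  QalV (GACGATGT, off=8): starts [64] → cuts [72]
  JekVI (TGGACG, off=1): starts [33, 39] → cuts [34, 40]

All cut coordinates (distinct, sorted): [25, 34, 40, 53, 72, 78]

Fragments:
  [0,25): 25 bp
  [25,34): 9 bp
  [34,40): 6 bp
  [40,53): 13 bp
  [53,72): 19 bp
  [72,78): 6 bp
  [78,104): 26 bp

[6,6,9,13,19,25,26]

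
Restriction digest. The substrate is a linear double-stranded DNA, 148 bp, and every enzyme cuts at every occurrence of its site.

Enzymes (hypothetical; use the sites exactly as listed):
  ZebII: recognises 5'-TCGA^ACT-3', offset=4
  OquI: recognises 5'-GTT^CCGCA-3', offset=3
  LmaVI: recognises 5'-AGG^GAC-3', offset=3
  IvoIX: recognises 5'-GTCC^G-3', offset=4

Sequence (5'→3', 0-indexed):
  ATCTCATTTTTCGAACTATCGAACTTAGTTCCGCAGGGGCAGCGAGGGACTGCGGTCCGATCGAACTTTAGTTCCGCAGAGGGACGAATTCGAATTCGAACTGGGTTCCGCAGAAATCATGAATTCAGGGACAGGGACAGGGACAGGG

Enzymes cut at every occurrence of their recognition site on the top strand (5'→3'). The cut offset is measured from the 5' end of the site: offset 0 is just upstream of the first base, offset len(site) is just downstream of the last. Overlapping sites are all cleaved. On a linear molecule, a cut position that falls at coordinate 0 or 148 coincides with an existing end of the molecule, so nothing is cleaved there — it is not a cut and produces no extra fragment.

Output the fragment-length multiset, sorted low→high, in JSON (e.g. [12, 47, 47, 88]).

Scan for sites:
  ZebII TCGAACT/4: at [10, 18, 60, 95] ⇒ [14, 22, 64, 99]
  OquI GTTCCGCA/3: at [27, 70, 104] ⇒ [30, 73, 107]
  LmaVI AGGGAC/3: at [44, 79, 126, 132, 138] ⇒ [47, 82, 129, 135, 141]
  IvoIX GTCCG/4: at [54] ⇒ [58]

Pooled cuts: [14, 22, 30, 47, 58, 64, 73, 82, 99, 107, 129, 135, 141]

Fragment lengths:
  [0,14): 14 bp
  [14,22): 8 bp
  [22,30): 8 bp
  [30,47): 17 bp
  [47,58): 11 bp
  [58,64): 6 bp
  [64,73): 9 bp
  [73,82): 9 bp
  [82,99): 17 bp
  [99,107): 8 bp
  [107,129): 22 bp
  [129,135): 6 bp
  [135,141): 6 bp
  [141,148): 7 bp

[6,6,6,7,8,8,8,9,9,11,14,17,17,22]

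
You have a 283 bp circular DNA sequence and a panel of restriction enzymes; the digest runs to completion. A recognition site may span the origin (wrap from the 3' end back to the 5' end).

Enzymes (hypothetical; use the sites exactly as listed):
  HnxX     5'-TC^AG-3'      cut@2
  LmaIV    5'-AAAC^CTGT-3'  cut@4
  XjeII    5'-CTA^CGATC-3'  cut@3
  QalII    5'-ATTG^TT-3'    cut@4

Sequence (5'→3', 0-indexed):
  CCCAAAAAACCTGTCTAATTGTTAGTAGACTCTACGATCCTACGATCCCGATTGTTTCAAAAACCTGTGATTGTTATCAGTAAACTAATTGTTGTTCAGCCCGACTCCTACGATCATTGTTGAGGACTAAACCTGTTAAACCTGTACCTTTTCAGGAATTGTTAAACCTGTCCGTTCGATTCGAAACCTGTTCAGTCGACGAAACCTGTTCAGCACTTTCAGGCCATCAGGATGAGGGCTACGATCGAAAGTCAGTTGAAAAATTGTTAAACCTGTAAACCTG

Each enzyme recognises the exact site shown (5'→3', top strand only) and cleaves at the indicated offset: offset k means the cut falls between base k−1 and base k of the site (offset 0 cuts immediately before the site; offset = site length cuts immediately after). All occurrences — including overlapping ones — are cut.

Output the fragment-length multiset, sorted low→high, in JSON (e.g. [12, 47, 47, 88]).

Scan for sites:
  HnxX TCAG/2: at [76, 95, 151, 191, 209, 218, 226, 251] ⇒ [78, 97, 153, 193, 211, 220, 228, 253]
  LmaIV AAACCTGT/4: at [6, 60, 128, 137, 163, 183, 201, 268] ⇒ [10, 64, 132, 141, 167, 187, 205, 272]
  XjeII CTACGATC/3: at [31, 39, 107, 238] ⇒ [34, 42, 110, 241]
  QalII ATTGTT/4: at [17, 50, 69, 87, 115, 157, 262] ⇒ [21, 54, 73, 91, 119, 161, 266]

Pooled cuts: [10, 21, 34, 42, 54, 64, 73, 78, 91, 97, 110, 119, 132, 141, 153, 161, 167, 187, 193, 205, 211, 220, 228, 241, 253, 266, 272]

Fragment lengths:
  10→21: 11 bp
  21→34: 13 bp
  34→42: 8 bp
  42→54: 12 bp
  54→64: 10 bp
  64→73: 9 bp
  73→78: 5 bp
  78→91: 13 bp
  91→97: 6 bp
  97→110: 13 bp
  110→119: 9 bp
  119→132: 13 bp
  132→141: 9 bp
  141→153: 12 bp
  153→161: 8 bp
  161→167: 6 bp
  167→187: 20 bp
  187→193: 6 bp
  193→205: 12 bp
  205→211: 6 bp
  211→220: 9 bp
  220→228: 8 bp
  228→241: 13 bp
  241→253: 12 bp
  253→266: 13 bp
  266→272: 6 bp
  272→10 (wrap): 283-272+10 = 21 bp

[5,6,6,6,6,6,8,8,8,9,9,9,9,10,11,12,12,12,12,13,13,13,13,13,13,20,21]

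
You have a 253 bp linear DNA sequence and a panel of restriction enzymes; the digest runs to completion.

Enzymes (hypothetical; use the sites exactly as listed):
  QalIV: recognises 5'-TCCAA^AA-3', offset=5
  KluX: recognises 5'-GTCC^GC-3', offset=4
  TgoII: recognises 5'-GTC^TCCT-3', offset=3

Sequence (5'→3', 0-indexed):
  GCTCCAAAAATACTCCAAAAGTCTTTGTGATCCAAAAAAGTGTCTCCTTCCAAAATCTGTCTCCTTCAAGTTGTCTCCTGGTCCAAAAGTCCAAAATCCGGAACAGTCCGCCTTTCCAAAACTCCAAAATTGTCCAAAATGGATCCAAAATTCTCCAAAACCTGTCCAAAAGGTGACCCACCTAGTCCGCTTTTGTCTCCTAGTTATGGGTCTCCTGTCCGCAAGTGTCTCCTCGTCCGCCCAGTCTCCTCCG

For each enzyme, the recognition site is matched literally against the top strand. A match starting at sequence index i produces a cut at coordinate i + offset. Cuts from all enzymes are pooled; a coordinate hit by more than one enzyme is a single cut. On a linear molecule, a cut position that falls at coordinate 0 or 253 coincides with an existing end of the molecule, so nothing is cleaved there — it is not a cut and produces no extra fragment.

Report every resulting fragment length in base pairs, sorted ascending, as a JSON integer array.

[7,7,8,8,8,8,8,9,9,9,9,9,10,10,10,11,11,11,11,14,15,15,17,19]

Per-enzyme occurrences:
  QalIV (TCCAAAA, off=5): starts [2, 13, 30, 48, 81, 89, 114, 122, 132, 143, 153, 164] → cuts [7, 18, 35, 53, 86, 94, 119, 127, 137, 148, 158, 169]
  KluX (GTCCGC, off=4): starts [105, 184, 216, 234] → cuts [109, 188, 220, 238]
  TgoII (GTCTCCT, off=3): starts [41, 58, 72, 194, 209, 226, 243] → cuts [44, 61, 75, 197, 212, 229, 246]

All cut coordinates (distinct, sorted): [7, 18, 35, 44, 53, 61, 75, 86, 94, 109, 119, 127, 137, 148, 158, 169, 188, 197, 212, 220, 229, 238, 246]

Fragments:
  [0,7): 7 bp
  [7,18): 11 bp
  [18,35): 17 bp
  [35,44): 9 bp
  [44,53): 9 bp
  [53,61): 8 bp
  [61,75): 14 bp
  [75,86): 11 bp
  [86,94): 8 bp
  [94,109): 15 bp
  [109,119): 10 bp
  [119,127): 8 bp
  [127,137): 10 bp
  [137,148): 11 bp
  [148,158): 10 bp
  [158,169): 11 bp
  [169,188): 19 bp
  [188,197): 9 bp
  [197,212): 15 bp
  [212,220): 8 bp
  [220,229): 9 bp
  [229,238): 9 bp
  [238,246): 8 bp
  [246,253): 7 bp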